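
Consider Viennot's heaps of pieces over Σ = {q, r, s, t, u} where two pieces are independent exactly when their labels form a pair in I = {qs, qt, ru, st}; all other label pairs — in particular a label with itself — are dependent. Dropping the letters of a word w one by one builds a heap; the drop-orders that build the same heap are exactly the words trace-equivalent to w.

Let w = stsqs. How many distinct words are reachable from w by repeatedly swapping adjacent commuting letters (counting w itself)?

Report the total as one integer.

#0=s has no predecessor
#1=t has no predecessor
#2=s depends on [0:s]
#3=q has no predecessor
#4=s depends on [2:s]
sources: [0:s, 1:t, 3:q]
N(rest) = Σ N(rest − s) over sources s of rest; N(one piece) = 1:
  size 1 → [1]=1  [3]=1  [4]=1
  size 2 → [1,3]=2  [1,4]=2  [2,4]=1  [3,4]=2
  size 3 → [0,2,4]=1  [1,2,4]=3  [1,3,4]=6  [2,3,4]=3
  first=0(s) contributes 12
  first=1(t) contributes 4
  first=3(q) contributes 4
|[w]| = 20

20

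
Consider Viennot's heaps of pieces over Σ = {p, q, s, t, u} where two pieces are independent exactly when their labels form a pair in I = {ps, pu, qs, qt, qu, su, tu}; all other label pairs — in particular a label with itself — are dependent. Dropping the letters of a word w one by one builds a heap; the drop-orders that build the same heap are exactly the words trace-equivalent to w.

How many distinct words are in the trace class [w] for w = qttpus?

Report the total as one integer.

piece 0:q — minimal
piece 1:t — minimal
piece 2:t rests on {1:t}
piece 3:p rests on {0:q, 2:t}
piece 4:u — minimal
piece 5:s rests on {2:t}
minimal pieces: {0:q, 1:t, 4:u}
ways to finish when only these pieces remain (= sum over removing one remaining piece with nothing left below it):
  1 left: {3}→1  {4}→1  {5}→1
  2 left: {0,3}→1  {3,4}→2  {3,5}→2  {4,5}→2
  3 left: {0,3,4}→3  {0,3,5}→3  {2,3,5}→2  {3,4,5}→6
  4 left: {0,2,3,5}→5  {0,3,4,5}→12  {1,2,3,5}→2  {2,3,4,5}→8
  placing 0:q first → 10 extensions
  placing 1:t first → 25 extensions
  placing 4:u first → 7 extensions
total linear extensions = 42

42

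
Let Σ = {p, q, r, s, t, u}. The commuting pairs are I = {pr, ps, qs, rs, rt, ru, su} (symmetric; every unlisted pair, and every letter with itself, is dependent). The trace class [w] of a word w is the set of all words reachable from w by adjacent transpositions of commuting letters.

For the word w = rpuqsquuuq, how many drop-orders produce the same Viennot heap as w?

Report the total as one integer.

30

drop 0:r onto floor
drop 1:p onto floor
drop 2:u onto {1:p}
drop 3:q onto {0:r, 2:u}
drop 4:s onto floor
drop 5:q onto {3:q}
drop 6:u onto {5:q}
drop 7:u onto {6:u}
drop 8:u onto {7:u}
drop 9:q onto {8:u}
ground layer = {0:r, 1:p, 4:s}
drop-orders for the pieces not yet dropped (sum over which currently-grounded one goes next):
  1 to go: {4} 1  {9} 1
  2 to go: {4,9} 2  {8,9} 1
  3 to go: {4,8,9} 3  {7,8,9} 1
  4 to go: {4,7,8,9} 4  {6,7,8,9} 1
  5 to go: {4,6,7,8,9} 5  {5,6,7,8,9} 1
  6 to go: {3,5,6,7,8,9} 1  {4,5,6,7,8,9} 6
  7 to go: {0,3,5,6,7,8,9} 1  {2,3,5,6,7,8,9} 1  {3,4,5,6,7,8,9} 7
  8 to go: {0,2,3,5,6,7,8,9} 2  {0,3,4,5,6,7,8,9} 8  {1,2,3,5,6,7,8,9} 1  {2,3,4,5,6,7,8,9} 8
  if 0:r drops first: 9 orders
  if 1:p drops first: 18 orders
  if 4:s drops first: 3 orders
heap linearizations: 30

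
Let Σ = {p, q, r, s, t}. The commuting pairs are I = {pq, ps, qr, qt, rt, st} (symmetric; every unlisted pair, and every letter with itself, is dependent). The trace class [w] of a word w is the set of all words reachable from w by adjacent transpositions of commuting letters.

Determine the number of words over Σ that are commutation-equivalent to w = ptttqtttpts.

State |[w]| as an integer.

55

0(p) covers ∅
1(t) covers 0:p
2(t) covers 1:t
3(t) covers 2:t
4(q) covers ∅
5(t) covers 3:t
6(t) covers 5:t
7(t) covers 6:t
8(p) covers 7:t
9(t) covers 8:p
10(s) covers 4:q
floor of heap: 0:p, 4:q
completions by unplaced set U, small U first (add the entries for U minus each lowest piece of U):
  |U|=1: {9}:1  {10}:1
  |U|=2: {4,10}:1  {8,9}:1  {9,10}:2
  |U|=3: {4,9,10}:3  {7,8,9}:1  {8,9,10}:3
  |U|=4: {4,8,9,10}:6  {6,7,8,9}:1  {7,8,9,10}:4
  |U|=5: {4,7,8,9,10}:10  {5,6,7,8,9}:1  {6,7,8,9,10}:5
  |U|=6: {3,5,6,7,8,9}:1  {4,6,7,8,9,10}:15  {5,6,7,8,9,10}:6
  |U|=7: {2,3,5,6,7,8,9}:1  {3,5,6,7,8,9,10}:7  {4,5,6,7,8,9,10}:21
  |U|=8: {1,2,3,5,6,7,8,9}:1  {2,3,5,6,7,8,9,10}:8  {3,4,5,6,7,8,9,10}:28
  |U|=9: {0,1,2,3,5,6,7,8,9}:1  {1,2,3,5,6,7,8,9,10}:9  {2,3,4,5,6,7,8,9,10}:36
  start at 0(p): 45
  start at 4(q): 10
sum over floor = 55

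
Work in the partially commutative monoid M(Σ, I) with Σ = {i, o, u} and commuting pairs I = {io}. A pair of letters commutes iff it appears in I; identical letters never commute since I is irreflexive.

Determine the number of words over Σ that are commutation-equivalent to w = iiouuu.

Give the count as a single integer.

0(i) covers ∅
1(i) covers 0:i
2(o) covers ∅
3(u) covers 1:i, 2:o
4(u) covers 3:u
5(u) covers 4:u
floor of heap: 0:i, 2:o
completions by unplaced set U, small U first (add the entries for U minus each lowest piece of U):
  |U|=1: {5}:1
  |U|=2: {4,5}:1
  |U|=3: {3,4,5}:1
  |U|=4: {1,3,4,5}:1  {2,3,4,5}:1
  start at 0(i): 2
  start at 2(o): 1
sum over floor = 3

3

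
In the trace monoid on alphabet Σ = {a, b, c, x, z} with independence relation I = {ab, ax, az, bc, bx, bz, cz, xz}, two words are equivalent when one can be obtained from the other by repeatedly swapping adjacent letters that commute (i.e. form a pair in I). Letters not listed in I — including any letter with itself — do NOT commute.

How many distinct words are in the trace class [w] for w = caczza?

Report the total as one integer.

15

drop 0:c onto floor
drop 1:a onto {0:c}
drop 2:c onto {1:a}
drop 3:z onto floor
drop 4:z onto {3:z}
drop 5:a onto {2:c}
ground layer = {0:c, 3:z}
drop-orders for the pieces not yet dropped (sum over which currently-grounded one goes next):
  1 to go: {4} 1  {5} 1
  2 to go: {2,5} 1  {3,4} 1  {4,5} 2
  3 to go: {1,2,5} 1  {2,4,5} 3  {3,4,5} 3
  4 to go: {0,1,2,5} 1  {1,2,4,5} 4  {2,3,4,5} 6
  if 0:c drops first: 10 orders
  if 3:z drops first: 5 orders
heap linearizations: 15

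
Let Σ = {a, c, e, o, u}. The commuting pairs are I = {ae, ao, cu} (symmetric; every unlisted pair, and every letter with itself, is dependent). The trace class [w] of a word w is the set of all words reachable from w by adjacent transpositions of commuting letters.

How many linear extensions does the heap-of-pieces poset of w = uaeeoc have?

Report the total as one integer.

piece 0:u — minimal
piece 1:a rests on {0:u}
piece 2:e rests on {0:u}
piece 3:e rests on {2:e}
piece 4:o rests on {3:e}
piece 5:c rests on {1:a, 4:o}
minimal pieces: {0:u}
ways to finish when only these pieces remain (= sum over removing one remaining piece with nothing left below it):
  1 left: {5}→1
  2 left: {1,5}→1  {4,5}→1
  3 left: {1,4,5}→2  {3,4,5}→1
  4 left: {1,3,4,5}→3  {2,3,4,5}→1
  placing 0:u first → 4 extensions

4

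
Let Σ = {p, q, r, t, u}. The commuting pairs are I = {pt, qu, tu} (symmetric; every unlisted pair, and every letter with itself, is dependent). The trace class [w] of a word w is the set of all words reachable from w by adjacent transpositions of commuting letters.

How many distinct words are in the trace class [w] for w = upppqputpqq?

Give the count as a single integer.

4

#0=u has no predecessor
#1=p depends on [0:u]
#2=p depends on [1:p]
#3=p depends on [2:p]
#4=q depends on [3:p]
#5=p depends on [4:q]
#6=u depends on [5:p]
#7=t depends on [4:q]
#8=p depends on [6:u]
#9=q depends on [7:t, 8:p]
#10=q depends on [9:q]
sources: [0:u]
N(rest) = Σ N(rest − s) over sources s of rest; N(one piece) = 1:
  size 1 → [10]=1
  size 2 → [9,10]=1
  size 3 → [7,9,10]=1  [8,9,10]=1
  size 4 → [6,8,9,10]=1  [7,8,9,10]=2
  size 5 → [5,6,8,9,10]=1  [6,7,8,9,10]=3
  size 6 → [5,6,7,8,9,10]=4
  size 7 → [4,5,6,7,8,9,10]=4
  size 8 → [3,4,5,6,7,8,9,10]=4
  size 9 → [2,3,4,5,6,7,8,9,10]=4
  first=0(u) contributes 4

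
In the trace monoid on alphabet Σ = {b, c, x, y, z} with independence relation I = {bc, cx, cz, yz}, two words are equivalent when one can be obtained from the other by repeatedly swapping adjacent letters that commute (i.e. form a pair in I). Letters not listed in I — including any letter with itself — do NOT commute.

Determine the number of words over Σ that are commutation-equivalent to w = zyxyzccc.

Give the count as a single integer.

drop 0:z onto floor
drop 1:y onto floor
drop 2:x onto {0:z, 1:y}
drop 3:y onto {2:x}
drop 4:z onto {2:x}
drop 5:c onto {3:y}
drop 6:c onto {5:c}
drop 7:c onto {6:c}
ground layer = {0:z, 1:y}
drop-orders for the pieces not yet dropped (sum over which currently-grounded one goes next):
  1 to go: {4} 1  {7} 1
  2 to go: {4,7} 2  {6,7} 1
  3 to go: {4,6,7} 3  {5,6,7} 1
  4 to go: {3,5,6,7} 1  {4,5,6,7} 4
  5 to go: {3,4,5,6,7} 5
  6 to go: {2,3,4,5,6,7} 5
  if 0:z drops first: 5 orders
  if 1:y drops first: 5 orders
heap linearizations: 10

10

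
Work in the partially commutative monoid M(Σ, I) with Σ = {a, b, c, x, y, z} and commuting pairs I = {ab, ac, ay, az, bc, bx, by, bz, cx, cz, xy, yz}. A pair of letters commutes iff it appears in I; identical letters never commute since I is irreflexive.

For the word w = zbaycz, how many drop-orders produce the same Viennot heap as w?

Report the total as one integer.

0(z) covers ∅
1(b) covers ∅
2(a) covers ∅
3(y) covers ∅
4(c) covers 3:y
5(z) covers 0:z
floor of heap: 0:z, 1:b, 2:a, 3:y
completions by unplaced set U, small U first (add the entries for U minus each lowest piece of U):
  |U|=1: {1}:1  {2}:1  {4}:1  {5}:1
  |U|=2: {0,5}:1  {1,2}:2  {1,4}:2  {1,5}:2  {2,4}:2  {2,5}:2  {3,4}:1  {4,5}:2
  |U|=3: {0,1,5}:3  {0,2,5}:3  {0,4,5}:3  {1,2,4}:6  {1,2,5}:6  {1,3,4}:3  {1,4,5}:6  {2,3,4}:3  {2,4,5}:6  {3,4,5}:3
  |U|=4: {0,1,2,5}:12  {0,1,4,5}:12  {0,2,4,5}:12  {0,3,4,5}:6  {1,2,3,4}:12  {1,2,4,5}:24  {1,3,4,5}:12  {2,3,4,5}:12
  start at 0(z): 60
  start at 1(b): 30
  start at 2(a): 30
  start at 3(y): 60
sum over floor = 180

180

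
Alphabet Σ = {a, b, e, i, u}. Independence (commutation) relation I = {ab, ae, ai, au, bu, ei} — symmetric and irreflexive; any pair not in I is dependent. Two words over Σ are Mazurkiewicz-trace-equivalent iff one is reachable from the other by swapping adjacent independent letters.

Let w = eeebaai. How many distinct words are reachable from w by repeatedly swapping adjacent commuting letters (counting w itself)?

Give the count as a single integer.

drop 0:e onto floor
drop 1:e onto {0:e}
drop 2:e onto {1:e}
drop 3:b onto {2:e}
drop 4:a onto floor
drop 5:a onto {4:a}
drop 6:i onto {3:b}
ground layer = {0:e, 4:a}
drop-orders for the pieces not yet dropped (sum over which currently-grounded one goes next):
  1 to go: {5} 1  {6} 1
  2 to go: {3,6} 1  {4,5} 1  {5,6} 2
  3 to go: {2,3,6} 1  {3,5,6} 3  {4,5,6} 3
  4 to go: {1,2,3,6} 1  {2,3,5,6} 4  {3,4,5,6} 6
  5 to go: {0,1,2,3,6} 1  {1,2,3,5,6} 5  {2,3,4,5,6} 10
  if 0:e drops first: 15 orders
  if 4:a drops first: 6 orders
heap linearizations: 21

21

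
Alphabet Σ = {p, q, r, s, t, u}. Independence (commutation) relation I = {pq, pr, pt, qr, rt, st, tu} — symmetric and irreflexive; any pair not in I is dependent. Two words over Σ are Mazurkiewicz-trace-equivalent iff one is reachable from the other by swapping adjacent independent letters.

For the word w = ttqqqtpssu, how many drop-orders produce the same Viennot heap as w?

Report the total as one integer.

piece 0:t — minimal
piece 1:t rests on {0:t}
piece 2:q rests on {1:t}
piece 3:q rests on {2:q}
piece 4:q rests on {3:q}
piece 5:t rests on {4:q}
piece 6:p — minimal
piece 7:s rests on {4:q, 6:p}
piece 8:s rests on {7:s}
piece 9:u rests on {8:s}
minimal pieces: {0:t, 6:p}
ways to finish when only these pieces remain (= sum over removing one remaining piece with nothing left below it):
  1 left: {5}→1  {9}→1
  2 left: {5,9}→2  {8,9}→1
  3 left: {5,8,9}→3  {7,8,9}→1
  4 left: {5,7,8,9}→4  {6,7,8,9}→1
  5 left: {4,5,7,8,9}→4  {5,6,7,8,9}→5
  6 left: {3,4,5,7,8,9}→4  {4,5,6,7,8,9}→9
  7 left: {2,3,4,5,7,8,9}→4  {3,4,5,6,7,8,9}→13
  8 left: {1,2,3,4,5,7,8,9}→4  {2,3,4,5,6,7,8,9}→17
  placing 0:t first → 21 extensions
  placing 6:p first → 4 extensions
total linear extensions = 25

25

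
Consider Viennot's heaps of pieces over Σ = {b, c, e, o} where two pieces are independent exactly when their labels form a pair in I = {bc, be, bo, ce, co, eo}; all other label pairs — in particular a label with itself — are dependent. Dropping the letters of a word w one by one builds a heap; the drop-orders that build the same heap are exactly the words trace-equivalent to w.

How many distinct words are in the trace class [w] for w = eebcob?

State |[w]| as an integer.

180

piece 0:e — minimal
piece 1:e rests on {0:e}
piece 2:b — minimal
piece 3:c — minimal
piece 4:o — minimal
piece 5:b rests on {2:b}
minimal pieces: {0:e, 2:b, 3:c, 4:o}
ways to finish when only these pieces remain (= sum over removing one remaining piece with nothing left below it):
  1 left: {1}→1  {3}→1  {4}→1  {5}→1
  2 left: {0,1}→1  {1,3}→2  {1,4}→2  {1,5}→2  {2,5}→1  {3,4}→2  {3,5}→2  {4,5}→2
  3 left: {0,1,3}→3  {0,1,4}→3  {0,1,5}→3  {1,2,5}→3  {1,3,4}→6  {1,3,5}→6  {1,4,5}→6  {2,3,5}→3  {2,4,5}→3  {3,4,5}→6
  4 left: {0,1,2,5}→6  {0,1,3,4}→12  {0,1,3,5}→12  {0,1,4,5}→12  {1,2,3,5}→12  {1,2,4,5}→12  {1,3,4,5}→24  {2,3,4,5}→12
  placing 0:e first → 60 extensions
  placing 2:b first → 60 extensions
  placing 3:c first → 30 extensions
  placing 4:o first → 30 extensions
total linear extensions = 180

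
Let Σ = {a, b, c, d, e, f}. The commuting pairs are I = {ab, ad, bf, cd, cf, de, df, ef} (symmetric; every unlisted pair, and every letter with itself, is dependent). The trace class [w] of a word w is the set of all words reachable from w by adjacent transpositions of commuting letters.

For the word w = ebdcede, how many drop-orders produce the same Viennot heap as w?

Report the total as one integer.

10

0(e) covers ∅
1(b) covers 0:e
2(d) covers 1:b
3(c) covers 1:b
4(e) covers 3:c
5(d) covers 2:d
6(e) covers 4:e
floor of heap: 0:e
completions by unplaced set U, small U first (add the entries for U minus each lowest piece of U):
  |U|=1: {5}:1  {6}:1
  |U|=2: {2,5}:1  {4,6}:1  {5,6}:2
  |U|=3: {2,5,6}:3  {3,4,6}:1  {4,5,6}:3
  |U|=4: {2,4,5,6}:6  {3,4,5,6}:4
  |U|=5: {2,3,4,5,6}:10
  start at 0(e): 10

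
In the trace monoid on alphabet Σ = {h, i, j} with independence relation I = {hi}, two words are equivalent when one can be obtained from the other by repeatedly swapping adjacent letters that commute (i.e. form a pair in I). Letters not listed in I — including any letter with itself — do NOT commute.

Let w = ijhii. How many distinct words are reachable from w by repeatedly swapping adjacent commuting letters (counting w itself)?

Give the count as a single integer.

#0=i has no predecessor
#1=j depends on [0:i]
#2=h depends on [1:j]
#3=i depends on [1:j]
#4=i depends on [3:i]
sources: [0:i]
N(rest) = Σ N(rest − s) over sources s of rest; N(one piece) = 1:
  size 1 → [2]=1  [4]=1
  size 2 → [2,4]=2  [3,4]=1
  size 3 → [2,3,4]=3
  first=0(i) contributes 3

3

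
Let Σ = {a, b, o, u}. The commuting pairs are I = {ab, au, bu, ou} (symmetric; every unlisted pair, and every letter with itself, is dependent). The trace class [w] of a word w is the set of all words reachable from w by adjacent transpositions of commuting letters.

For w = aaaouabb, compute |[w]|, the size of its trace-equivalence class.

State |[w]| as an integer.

24

#0=a has no predecessor
#1=a depends on [0:a]
#2=a depends on [1:a]
#3=o depends on [2:a]
#4=u has no predecessor
#5=a depends on [3:o]
#6=b depends on [3:o]
#7=b depends on [6:b]
sources: [0:a, 4:u]
N(rest) = Σ N(rest − s) over sources s of rest; N(one piece) = 1:
  size 1 → [4]=1  [5]=1  [7]=1
  size 2 → [4,5]=2  [4,7]=2  [5,7]=2  [6,7]=1
  size 3 → [4,5,7]=6  [4,6,7]=3  [5,6,7]=3
  size 4 → [3,5,6,7]=3  [4,5,6,7]=12
  size 5 → [2,3,5,6,7]=3  [3,4,5,6,7]=15
  size 6 → [1,2,3,5,6,7]=3  [2,3,4,5,6,7]=18
  first=0(a) contributes 21
  first=4(u) contributes 3
|[w]| = 24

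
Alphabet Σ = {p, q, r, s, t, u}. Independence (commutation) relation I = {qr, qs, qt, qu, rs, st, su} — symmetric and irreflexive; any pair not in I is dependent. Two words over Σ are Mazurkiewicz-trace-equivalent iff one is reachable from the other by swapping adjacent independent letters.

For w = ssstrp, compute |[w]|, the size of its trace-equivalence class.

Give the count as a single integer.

drop 0:s onto floor
drop 1:s onto {0:s}
drop 2:s onto {1:s}
drop 3:t onto floor
drop 4:r onto {3:t}
drop 5:p onto {2:s, 4:r}
ground layer = {0:s, 3:t}
drop-orders for the pieces not yet dropped (sum over which currently-grounded one goes next):
  1 to go: {5} 1
  2 to go: {2,5} 1  {4,5} 1
  3 to go: {1,2,5} 1  {2,4,5} 2  {3,4,5} 1
  4 to go: {0,1,2,5} 1  {1,2,4,5} 3  {2,3,4,5} 3
  if 0:s drops first: 6 orders
  if 3:t drops first: 4 orders
heap linearizations: 10

10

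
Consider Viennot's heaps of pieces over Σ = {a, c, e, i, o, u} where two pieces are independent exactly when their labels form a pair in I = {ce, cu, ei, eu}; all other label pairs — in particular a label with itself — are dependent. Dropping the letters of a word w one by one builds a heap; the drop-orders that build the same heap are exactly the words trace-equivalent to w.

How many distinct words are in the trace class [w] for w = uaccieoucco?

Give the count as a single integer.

#0=u has no predecessor
#1=a depends on [0:u]
#2=c depends on [1:a]
#3=c depends on [2:c]
#4=i depends on [3:c]
#5=e depends on [1:a]
#6=o depends on [4:i, 5:e]
#7=u depends on [6:o]
#8=c depends on [6:o]
#9=c depends on [8:c]
#10=o depends on [7:u, 9:c]
sources: [0:u]
N(rest) = Σ N(rest − s) over sources s of rest; N(one piece) = 1:
  size 1 → [10]=1
  size 2 → [7,10]=1  [9,10]=1
  size 3 → [7,9,10]=2  [8,9,10]=1
  size 4 → [7,8,9,10]=3
  size 5 → [6,7,8,9,10]=3
  size 6 → [4,6,7,8,9,10]=3  [5,6,7,8,9,10]=3
  size 7 → [3,4,6,7,8,9,10]=3  [4,5,6,7,8,9,10]=6
  size 8 → [2,3,4,6,7,8,9,10]=3  [3,4,5,6,7,8,9,10]=9
  size 9 → [2,3,4,5,6,7,8,9,10]=12
  first=0(u) contributes 12

12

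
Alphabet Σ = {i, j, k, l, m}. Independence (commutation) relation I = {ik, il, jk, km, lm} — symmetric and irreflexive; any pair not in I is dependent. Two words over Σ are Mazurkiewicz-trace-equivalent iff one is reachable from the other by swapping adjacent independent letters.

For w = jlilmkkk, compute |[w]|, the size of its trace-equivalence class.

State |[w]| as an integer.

drop 0:j onto floor
drop 1:l onto {0:j}
drop 2:i onto {0:j}
drop 3:l onto {1:l}
drop 4:m onto {2:i}
drop 5:k onto {3:l}
drop 6:k onto {5:k}
drop 7:k onto {6:k}
ground layer = {0:j}
drop-orders for the pieces not yet dropped (sum over which currently-grounded one goes next):
  1 to go: {4} 1  {7} 1
  2 to go: {2,4} 1  {4,7} 2  {6,7} 1
  3 to go: {2,4,7} 3  {4,6,7} 3  {5,6,7} 1
  4 to go: {2,4,6,7} 6  {3,5,6,7} 1  {4,5,6,7} 4
  5 to go: {1,3,5,6,7} 1  {2,4,5,6,7} 10  {3,4,5,6,7} 5
  6 to go: {1,3,4,5,6,7} 6  {2,3,4,5,6,7} 15
  if 0:j drops first: 21 orders

21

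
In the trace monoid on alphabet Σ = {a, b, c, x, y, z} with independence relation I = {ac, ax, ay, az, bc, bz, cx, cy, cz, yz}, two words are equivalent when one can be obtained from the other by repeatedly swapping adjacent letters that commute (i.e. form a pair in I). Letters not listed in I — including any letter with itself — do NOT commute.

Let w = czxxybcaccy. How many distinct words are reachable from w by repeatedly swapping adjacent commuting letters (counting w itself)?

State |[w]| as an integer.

660

piece 0:c — minimal
piece 1:z — minimal
piece 2:x rests on {1:z}
piece 3:x rests on {2:x}
piece 4:y rests on {3:x}
piece 5:b rests on {4:y}
piece 6:c rests on {0:c}
piece 7:a rests on {5:b}
piece 8:c rests on {6:c}
piece 9:c rests on {8:c}
piece 10:y rests on {5:b}
minimal pieces: {0:c, 1:z}
ways to finish when only these pieces remain (= sum over removing one remaining piece with nothing left below it):
  1 left: {7}→1  {9}→1  {10}→1
  2 left: {7,9}→2  {7,10}→2  {8,9}→1  {9,10}→2
  3 left: {5,7,10}→2  {6,8,9}→1  {7,8,9}→3  {7,9,10}→6  {8,9,10}→3
  4 left: {0,6,8,9}→1  {4,5,7,10}→2  {5,7,9,10}→8  {6,7,8,9}→4  {6,8,9,10}→4  {7,8,9,10}→12
  5 left: {0,6,7,8,9}→5  {0,6,8,9,10}→5  {3,4,5,7,10}→2  {4,5,7,9,10}→10  {5,7,8,9,10}→20  {6,7,8,9,10}→20
  6 left: {0,6,7,8,9,10}→30  {2,3,4,5,7,10}→2  {3,4,5,7,9,10}→12  {4,5,7,8,9,10}→30  {5,6,7,8,9,10}→40
  7 left: {0,5,6,7,8,9,10}→70  {1,2,3,4,5,7,10}→2  {2,3,4,5,7,9,10}→14  {3,4,5,7,8,9,10}→42  {4,5,6,7,8,9,10}→70
  8 left: {0,4,5,6,7,8,9,10}→140  {1,2,3,4,5,7,9,10}→16  {2,3,4,5,7,8,9,10}→56  {3,4,5,6,7,8,9,10}→112
  9 left: {0,3,4,5,6,7,8,9,10}→252  {1,2,3,4,5,7,8,9,10}→72  {2,3,4,5,6,7,8,9,10}→168
  placing 0:c first → 240 extensions
  placing 1:z first → 420 extensions
total linear extensions = 660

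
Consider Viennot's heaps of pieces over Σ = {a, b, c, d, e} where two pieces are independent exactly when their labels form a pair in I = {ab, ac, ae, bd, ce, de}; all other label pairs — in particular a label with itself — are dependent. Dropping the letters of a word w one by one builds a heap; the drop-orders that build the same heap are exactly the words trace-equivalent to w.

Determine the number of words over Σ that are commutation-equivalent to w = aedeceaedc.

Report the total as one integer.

420

piece 0:a — minimal
piece 1:e — minimal
piece 2:d rests on {0:a}
piece 3:e rests on {1:e}
piece 4:c rests on {2:d}
piece 5:e rests on {3:e}
piece 6:a rests on {2:d}
piece 7:e rests on {5:e}
piece 8:d rests on {4:c, 6:a}
piece 9:c rests on {8:d}
minimal pieces: {0:a, 1:e}
ways to finish when only these pieces remain (= sum over removing one remaining piece with nothing left below it):
  1 left: {7}→1  {9}→1
  2 left: {5,7}→1  {7,9}→2  {8,9}→1
  3 left: {3,5,7}→1  {4,8,9}→1  {5,7,9}→3  {6,8,9}→1  {7,8,9}→3
  4 left: {1,3,5,7}→1  {3,5,7,9}→4  {4,6,8,9}→2  {4,7,8,9}→4  {5,7,8,9}→6  {6,7,8,9}→4
  5 left: {1,3,5,7,9}→5  {2,4,6,8,9}→2  {3,5,7,8,9}→10  {4,5,7,8,9}→10  {4,6,7,8,9}→10  {5,6,7,8,9}→10
  6 left: {0,2,4,6,8,9}→2  {1,3,5,7,8,9}→15  {2,4,6,7,8,9}→12  {3,4,5,7,8,9}→20  {3,5,6,7,8,9}→20  {4,5,6,7,8,9}→30
  7 left: {0,2,4,6,7,8,9}→14  {1,3,4,5,7,8,9}→35  {1,3,5,6,7,8,9}→35  {2,4,5,6,7,8,9}→42  {3,4,5,6,7,8,9}→70
  8 left: {0,2,4,5,6,7,8,9}→56  {1,3,4,5,6,7,8,9}→140  {2,3,4,5,6,7,8,9}→112
  placing 0:a first → 252 extensions
  placing 1:e first → 168 extensions
total linear extensions = 420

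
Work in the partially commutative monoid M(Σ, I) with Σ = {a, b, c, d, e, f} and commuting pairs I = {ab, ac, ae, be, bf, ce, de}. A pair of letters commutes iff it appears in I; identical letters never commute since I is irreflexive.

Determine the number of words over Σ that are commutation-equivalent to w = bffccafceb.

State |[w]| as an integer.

0(b) covers ∅
1(f) covers ∅
2(f) covers 1:f
3(c) covers 0:b, 2:f
4(c) covers 3:c
5(a) covers 2:f
6(f) covers 4:c, 5:a
7(c) covers 6:f
8(e) covers 6:f
9(b) covers 7:c
floor of heap: 0:b, 1:f
completions by unplaced set U, small U first (add the entries for U minus each lowest piece of U):
  |U|=1: {8}:1  {9}:1
  |U|=2: {7,9}:1  {8,9}:2
  |U|=3: {7,8,9}:3
  |U|=4: {6,7,8,9}:3
  |U|=5: {4,6,7,8,9}:3  {5,6,7,8,9}:3
  |U|=6: {3,4,6,7,8,9}:3  {4,5,6,7,8,9}:6
  |U|=7: {0,3,4,6,7,8,9}:3  {3,4,5,6,7,8,9}:9
  |U|=8: {0,3,4,5,6,7,8,9}:12  {2,3,4,5,6,7,8,9}:9
  start at 0(b): 9
  start at 1(f): 21
sum over floor = 30

30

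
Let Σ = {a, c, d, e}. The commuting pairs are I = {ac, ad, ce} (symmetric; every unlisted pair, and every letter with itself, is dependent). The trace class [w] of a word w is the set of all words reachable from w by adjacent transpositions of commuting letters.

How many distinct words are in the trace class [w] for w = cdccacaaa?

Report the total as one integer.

126

0(c) covers ∅
1(d) covers 0:c
2(c) covers 1:d
3(c) covers 2:c
4(a) covers ∅
5(c) covers 3:c
6(a) covers 4:a
7(a) covers 6:a
8(a) covers 7:a
floor of heap: 0:c, 4:a
completions by unplaced set U, small U first (add the entries for U minus each lowest piece of U):
  |U|=1: {5}:1  {8}:1
  |U|=2: {3,5}:1  {5,8}:2  {7,8}:1
  |U|=3: {2,3,5}:1  {3,5,8}:3  {5,7,8}:3  {6,7,8}:1
  |U|=4: {1,2,3,5}:1  {2,3,5,8}:4  {3,5,7,8}:6  {4,6,7,8}:1  {5,6,7,8}:4
  |U|=5: {0,1,2,3,5}:1  {1,2,3,5,8}:5  {2,3,5,7,8}:10  {3,5,6,7,8}:10  {4,5,6,7,8}:5
  |U|=6: {0,1,2,3,5,8}:6  {1,2,3,5,7,8}:15  {2,3,5,6,7,8}:20  {3,4,5,6,7,8}:15
  |U|=7: {0,1,2,3,5,7,8}:21  {1,2,3,5,6,7,8}:35  {2,3,4,5,6,7,8}:35
  start at 0(c): 70
  start at 4(a): 56
sum over floor = 126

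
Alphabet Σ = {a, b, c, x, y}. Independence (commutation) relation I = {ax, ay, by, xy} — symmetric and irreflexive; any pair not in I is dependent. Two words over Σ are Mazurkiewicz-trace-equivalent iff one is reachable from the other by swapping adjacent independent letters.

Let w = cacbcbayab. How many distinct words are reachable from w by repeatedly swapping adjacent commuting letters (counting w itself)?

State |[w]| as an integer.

piece 0:c — minimal
piece 1:a rests on {0:c}
piece 2:c rests on {1:a}
piece 3:b rests on {2:c}
piece 4:c rests on {3:b}
piece 5:b rests on {4:c}
piece 6:a rests on {5:b}
piece 7:y rests on {4:c}
piece 8:a rests on {6:a}
piece 9:b rests on {8:a}
minimal pieces: {0:c}
ways to finish when only these pieces remain (= sum over removing one remaining piece with nothing left below it):
  1 left: {7}→1  {9}→1
  2 left: {7,9}→2  {8,9}→1
  3 left: {6,8,9}→1  {7,8,9}→3
  4 left: {5,6,8,9}→1  {6,7,8,9}→4
  5 left: {5,6,7,8,9}→5
  6 left: {4,5,6,7,8,9}→5
  7 left: {3,4,5,6,7,8,9}→5
  8 left: {2,3,4,5,6,7,8,9}→5
  placing 0:c first → 5 extensions

5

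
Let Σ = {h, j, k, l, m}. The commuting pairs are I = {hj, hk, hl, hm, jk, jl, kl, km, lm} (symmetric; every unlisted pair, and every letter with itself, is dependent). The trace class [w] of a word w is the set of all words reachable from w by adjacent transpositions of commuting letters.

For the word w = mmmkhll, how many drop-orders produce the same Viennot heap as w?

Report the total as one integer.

drop 0:m onto floor
drop 1:m onto {0:m}
drop 2:m onto {1:m}
drop 3:k onto floor
drop 4:h onto floor
drop 5:l onto floor
drop 6:l onto {5:l}
ground layer = {0:m, 3:k, 4:h, 5:l}
drop-orders for the pieces not yet dropped (sum over which currently-grounded one goes next):
  1 to go: {2} 1  {3} 1  {4} 1  {6} 1
  2 to go: {1,2} 1  {2,3} 2  {2,4} 2  {2,6} 2  {3,4} 2  {3,6} 2  {4,6} 2  {5,6} 1
  3 to go: {0,1,2} 1  {1,2,3} 3  {1,2,4} 3  {1,2,6} 3  {2,3,4} 6  {2,3,6} 6  {2,4,6} 6  {2,5,6} 3  {3,4,6} 6  {3,5,6} 3  {4,5,6} 3
  4 to go: {0,1,2,3} 4  {0,1,2,4} 4  {0,1,2,6} 4  {1,2,3,4} 12  {1,2,3,6} 12  {1,2,4,6} 12  {1,2,5,6} 6  {2,3,4,6} 24  {2,3,5,6} 12  {2,4,5,6} 12  {3,4,5,6} 12
  5 to go: {0,1,2,3,4} 20  {0,1,2,3,6} 20  {0,1,2,4,6} 20  {0,1,2,5,6} 10  {1,2,3,4,6} 60  {1,2,3,5,6} 30  {1,2,4,5,6} 30  {2,3,4,5,6} 60
  if 0:m drops first: 180 orders
  if 3:k drops first: 60 orders
  if 4:h drops first: 60 orders
  if 5:l drops first: 120 orders
heap linearizations: 420

420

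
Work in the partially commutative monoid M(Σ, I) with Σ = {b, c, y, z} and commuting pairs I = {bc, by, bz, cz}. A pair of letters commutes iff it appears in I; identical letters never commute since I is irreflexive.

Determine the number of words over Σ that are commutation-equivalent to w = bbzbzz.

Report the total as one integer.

20

0(b) covers ∅
1(b) covers 0:b
2(z) covers ∅
3(b) covers 1:b
4(z) covers 2:z
5(z) covers 4:z
floor of heap: 0:b, 2:z
completions by unplaced set U, small U first (add the entries for U minus each lowest piece of U):
  |U|=1: {3}:1  {5}:1
  |U|=2: {1,3}:1  {3,5}:2  {4,5}:1
  |U|=3: {0,1,3}:1  {1,3,5}:3  {2,4,5}:1  {3,4,5}:3
  |U|=4: {0,1,3,5}:4  {1,3,4,5}:6  {2,3,4,5}:4
  start at 0(b): 10
  start at 2(z): 10
sum over floor = 20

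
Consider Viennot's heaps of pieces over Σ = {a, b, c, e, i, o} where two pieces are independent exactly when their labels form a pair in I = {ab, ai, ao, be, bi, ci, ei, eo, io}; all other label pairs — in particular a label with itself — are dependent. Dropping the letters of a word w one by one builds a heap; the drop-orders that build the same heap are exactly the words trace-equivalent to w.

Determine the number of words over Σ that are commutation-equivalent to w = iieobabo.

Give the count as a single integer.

420

#0=i has no predecessor
#1=i depends on [0:i]
#2=e has no predecessor
#3=o has no predecessor
#4=b depends on [3:o]
#5=a depends on [2:e]
#6=b depends on [4:b]
#7=o depends on [6:b]
sources: [0:i, 2:e, 3:o]
N(rest) = Σ N(rest − s) over sources s of rest; N(one piece) = 1:
  size 1 → [1]=1  [5]=1  [7]=1
  size 2 → [0,1]=1  [1,5]=2  [1,7]=2  [2,5]=1  [5,7]=2  [6,7]=1
  size 3 → [0,1,5]=3  [0,1,7]=3  [1,2,5]=3  [1,5,7]=6  [1,6,7]=3  [2,5,7]=3  [4,6,7]=1  [5,6,7]=3
  size 4 → [0,1,2,5]=6  [0,1,5,7]=12  [0,1,6,7]=6  [1,2,5,7]=12  [1,4,6,7]=4  [1,5,6,7]=12  [2,5,6,7]=6  [3,4,6,7]=1  [4,5,6,7]=4
  size 5 → [0,1,2,5,7]=30  [0,1,4,6,7]=10  [0,1,5,6,7]=30  [1,2,5,6,7]=30  [1,3,4,6,7]=5  [1,4,5,6,7]=20  [2,4,5,6,7]=10  [3,4,5,6,7]=5
  size 6 → [0,1,2,5,6,7]=90  [0,1,3,4,6,7]=15  [0,1,4,5,6,7]=60  [1,2,4,5,6,7]=60  [1,3,4,5,6,7]=30  [2,3,4,5,6,7]=15
  first=0(i) contributes 105
  first=2(e) contributes 105
  first=3(o) contributes 210
|[w]| = 420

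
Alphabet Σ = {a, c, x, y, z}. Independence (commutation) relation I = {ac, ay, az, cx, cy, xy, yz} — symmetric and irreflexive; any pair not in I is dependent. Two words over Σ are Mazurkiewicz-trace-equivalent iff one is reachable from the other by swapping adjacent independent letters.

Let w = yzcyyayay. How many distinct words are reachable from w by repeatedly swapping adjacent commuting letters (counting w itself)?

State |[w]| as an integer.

756

#0=y has no predecessor
#1=z has no predecessor
#2=c depends on [1:z]
#3=y depends on [0:y]
#4=y depends on [3:y]
#5=a has no predecessor
#6=y depends on [4:y]
#7=a depends on [5:a]
#8=y depends on [6:y]
sources: [0:y, 1:z, 5:a]
N(rest) = Σ N(rest − s) over sources s of rest; N(one piece) = 1:
  size 1 → [2]=1  [7]=1  [8]=1
  size 2 → [1,2]=1  [2,7]=2  [2,8]=2  [5,7]=1  [6,8]=1  [7,8]=2
  size 3 → [1,2,7]=3  [1,2,8]=3  [2,5,7]=3  [2,6,8]=3  [2,7,8]=6  [4,6,8]=1  [5,7,8]=3  [6,7,8]=3
  size 4 → [1,2,5,7]=6  [1,2,6,8]=6  [1,2,7,8]=12  [2,4,6,8]=4  [2,5,7,8]=12  [2,6,7,8]=12  [3,4,6,8]=1  [4,6,7,8]=4  [5,6,7,8]=6
  size 5 → [0,3,4,6,8]=1  [1,2,4,6,8]=10  [1,2,5,7,8]=30  [1,2,6,7,8]=30  [2,3,4,6,8]=5  [2,4,6,7,8]=20  [2,5,6,7,8]=30  [3,4,6,7,8]=5  [4,5,6,7,8]=10
  size 6 → [0,2,3,4,6,8]=6  [0,3,4,6,7,8]=6  [1,2,3,4,6,8]=15  [1,2,4,6,7,8]=60  [1,2,5,6,7,8]=90  [2,3,4,6,7,8]=30  [2,4,5,6,7,8]=60  [3,4,5,6,7,8]=15
  size 7 → [0,1,2,3,4,6,8]=21  [0,2,3,4,6,7,8]=42  [0,3,4,5,6,7,8]=21  [1,2,3,4,6,7,8]=105  [1,2,4,5,6,7,8]=210  [2,3,4,5,6,7,8]=105
  first=0(y) contributes 420
  first=1(z) contributes 168
  first=5(a) contributes 168
|[w]| = 756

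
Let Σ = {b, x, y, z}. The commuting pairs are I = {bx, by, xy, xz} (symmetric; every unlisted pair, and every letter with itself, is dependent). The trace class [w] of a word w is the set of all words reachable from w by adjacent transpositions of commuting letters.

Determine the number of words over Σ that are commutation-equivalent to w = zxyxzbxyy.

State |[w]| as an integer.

252

piece 0:z — minimal
piece 1:x — minimal
piece 2:y rests on {0:z}
piece 3:x rests on {1:x}
piece 4:z rests on {2:y}
piece 5:b rests on {4:z}
piece 6:x rests on {3:x}
piece 7:y rests on {4:z}
piece 8:y rests on {7:y}
minimal pieces: {0:z, 1:x}
ways to finish when only these pieces remain (= sum over removing one remaining piece with nothing left below it):
  1 left: {5}→1  {6}→1  {8}→1
  2 left: {3,6}→1  {5,6}→2  {5,8}→2  {6,8}→2  {7,8}→1
  3 left: {1,3,6}→1  {3,5,6}→3  {3,6,8}→3  {5,6,8}→6  {5,7,8}→3  {6,7,8}→3
  4 left: {1,3,5,6}→4  {1,3,6,8}→4  {3,5,6,8}→12  {3,6,7,8}→6  {4,5,7,8}→3  {5,6,7,8}→12
  5 left: {1,3,5,6,8}→20  {1,3,6,7,8}→10  {2,4,5,7,8}→3  {3,5,6,7,8}→30  {4,5,6,7,8}→15
  6 left: {0,2,4,5,7,8}→3  {1,3,5,6,7,8}→60  {2,4,5,6,7,8}→18  {3,4,5,6,7,8}→45
  7 left: {0,2,4,5,6,7,8}→21  {1,3,4,5,6,7,8}→105  {2,3,4,5,6,7,8}→63
  placing 0:z first → 168 extensions
  placing 1:x first → 84 extensions
total linear extensions = 252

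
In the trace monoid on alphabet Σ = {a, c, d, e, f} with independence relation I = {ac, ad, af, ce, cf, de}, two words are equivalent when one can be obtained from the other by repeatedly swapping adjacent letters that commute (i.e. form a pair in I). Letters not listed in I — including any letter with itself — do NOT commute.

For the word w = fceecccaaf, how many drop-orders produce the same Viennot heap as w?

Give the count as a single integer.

#0=f has no predecessor
#1=c has no predecessor
#2=e depends on [0:f]
#3=e depends on [2:e]
#4=c depends on [1:c]
#5=c depends on [4:c]
#6=c depends on [5:c]
#7=a depends on [3:e]
#8=a depends on [7:a]
#9=f depends on [3:e]
sources: [0:f, 1:c]
N(rest) = Σ N(rest − s) over sources s of rest; N(one piece) = 1:
  size 1 → [6]=1  [8]=1  [9]=1
  size 2 → [5,6]=1  [6,8]=2  [6,9]=2  [7,8]=1  [8,9]=2
  size 3 → [4,5,6]=1  [5,6,8]=3  [5,6,9]=3  [6,7,8]=3  [6,8,9]=6  [7,8,9]=3
  size 4 → [1,4,5,6]=1  [3,7,8,9]=3  [4,5,6,8]=4  [4,5,6,9]=4  [5,6,7,8]=6  [5,6,8,9]=12  [6,7,8,9]=12
  size 5 → [1,4,5,6,8]=5  [1,4,5,6,9]=5  [2,3,7,8,9]=3  [3,6,7,8,9]=15  [4,5,6,7,8]=10  [4,5,6,8,9]=20  [5,6,7,8,9]=30
  size 6 → [0,2,3,7,8,9]=3  [1,4,5,6,7,8]=15  [1,4,5,6,8,9]=30  [2,3,6,7,8,9]=18  [3,5,6,7,8,9]=45  [4,5,6,7,8,9]=60
  size 7 → [0,2,3,6,7,8,9]=21  [1,4,5,6,7,8,9]=105  [2,3,5,6,7,8,9]=63  [3,4,5,6,7,8,9]=105
  size 8 → [0,2,3,5,6,7,8,9]=84  [1,3,4,5,6,7,8,9]=210  [2,3,4,5,6,7,8,9]=168
  first=0(f) contributes 378
  first=1(c) contributes 252
|[w]| = 630

630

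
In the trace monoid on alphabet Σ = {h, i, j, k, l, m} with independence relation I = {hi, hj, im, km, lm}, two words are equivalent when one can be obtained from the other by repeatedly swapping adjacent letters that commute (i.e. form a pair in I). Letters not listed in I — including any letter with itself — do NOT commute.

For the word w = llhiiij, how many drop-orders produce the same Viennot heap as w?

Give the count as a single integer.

5

piece 0:l — minimal
piece 1:l rests on {0:l}
piece 2:h rests on {1:l}
piece 3:i rests on {1:l}
piece 4:i rests on {3:i}
piece 5:i rests on {4:i}
piece 6:j rests on {5:i}
minimal pieces: {0:l}
ways to finish when only these pieces remain (= sum over removing one remaining piece with nothing left below it):
  1 left: {2}→1  {6}→1
  2 left: {2,6}→2  {5,6}→1
  3 left: {2,5,6}→3  {4,5,6}→1
  4 left: {2,4,5,6}→4  {3,4,5,6}→1
  5 left: {2,3,4,5,6}→5
  placing 0:l first → 5 extensions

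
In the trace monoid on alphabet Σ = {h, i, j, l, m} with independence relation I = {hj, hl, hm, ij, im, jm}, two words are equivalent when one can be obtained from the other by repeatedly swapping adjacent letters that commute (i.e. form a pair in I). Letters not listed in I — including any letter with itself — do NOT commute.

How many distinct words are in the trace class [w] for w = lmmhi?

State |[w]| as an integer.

piece 0:l — minimal
piece 1:m rests on {0:l}
piece 2:m rests on {1:m}
piece 3:h — minimal
piece 4:i rests on {0:l, 3:h}
minimal pieces: {0:l, 3:h}
ways to finish when only these pieces remain (= sum over removing one remaining piece with nothing left below it):
  1 left: {2}→1  {4}→1
  2 left: {1,2}→1  {2,4}→2  {3,4}→1
  3 left: {1,2,4}→3  {2,3,4}→3
  placing 0:l first → 6 extensions
  placing 3:h first → 3 extensions
total linear extensions = 9

9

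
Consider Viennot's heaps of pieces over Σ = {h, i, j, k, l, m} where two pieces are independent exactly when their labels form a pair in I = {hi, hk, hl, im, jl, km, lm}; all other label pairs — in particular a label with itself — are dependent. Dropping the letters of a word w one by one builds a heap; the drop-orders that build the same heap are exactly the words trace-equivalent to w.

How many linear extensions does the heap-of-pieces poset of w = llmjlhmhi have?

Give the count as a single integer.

piece 0:l — minimal
piece 1:l rests on {0:l}
piece 2:m — minimal
piece 3:j rests on {2:m}
piece 4:l rests on {1:l}
piece 5:h rests on {3:j}
piece 6:m rests on {5:h}
piece 7:h rests on {6:m}
piece 8:i rests on {3:j, 4:l}
minimal pieces: {0:l, 2:m}
ways to finish when only these pieces remain (= sum over removing one remaining piece with nothing left below it):
  1 left: {7}→1  {8}→1
  2 left: {4,8}→1  {6,7}→1  {7,8}→2
  3 left: {1,4,8}→1  {4,7,8}→3  {5,6,7}→1  {6,7,8}→3
  4 left: {0,1,4,8}→1  {1,4,7,8}→4  {4,6,7,8}→6  {5,6,7,8}→4
  5 left: {0,1,4,7,8}→5  {1,4,6,7,8}→10  {3,5,6,7,8}→4  {4,5,6,7,8}→10
  6 left: {0,1,4,6,7,8}→15  {1,4,5,6,7,8}→20  {2,3,5,6,7,8}→4  {3,4,5,6,7,8}→14
  7 left: {0,1,4,5,6,7,8}→35  {1,3,4,5,6,7,8}→34  {2,3,4,5,6,7,8}→18
  placing 0:l first → 52 extensions
  placing 2:m first → 69 extensions
total linear extensions = 121

121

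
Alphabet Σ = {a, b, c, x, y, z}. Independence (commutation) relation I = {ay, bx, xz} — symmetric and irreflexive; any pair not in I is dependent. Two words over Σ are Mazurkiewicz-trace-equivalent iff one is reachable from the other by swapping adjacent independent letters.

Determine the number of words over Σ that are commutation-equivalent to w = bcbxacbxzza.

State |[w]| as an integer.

0(b) covers ∅
1(c) covers 0:b
2(b) covers 1:c
3(x) covers 1:c
4(a) covers 2:b, 3:x
5(c) covers 4:a
6(b) covers 5:c
7(x) covers 5:c
8(z) covers 6:b
9(z) covers 8:z
10(a) covers 7:x, 9:z
floor of heap: 0:b
completions by unplaced set U, small U first (add the entries for U minus each lowest piece of U):
  |U|=1: {10}:1
  |U|=2: {7,10}:1  {9,10}:1
  |U|=3: {7,9,10}:2  {8,9,10}:1
  |U|=4: {6,8,9,10}:1  {7,8,9,10}:3
  |U|=5: {6,7,8,9,10}:4
  |U|=6: {5,6,7,8,9,10}:4
  |U|=7: {4,5,6,7,8,9,10}:4
  |U|=8: {2,4,5,6,7,8,9,10}:4  {3,4,5,6,7,8,9,10}:4
  |U|=9: {2,3,4,5,6,7,8,9,10}:8
  start at 0(b): 8

8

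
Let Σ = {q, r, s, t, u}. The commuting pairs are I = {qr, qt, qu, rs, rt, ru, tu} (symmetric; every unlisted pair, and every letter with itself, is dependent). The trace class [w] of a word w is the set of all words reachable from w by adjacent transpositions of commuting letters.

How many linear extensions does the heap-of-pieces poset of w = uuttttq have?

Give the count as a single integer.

piece 0:u — minimal
piece 1:u rests on {0:u}
piece 2:t — minimal
piece 3:t rests on {2:t}
piece 4:t rests on {3:t}
piece 5:t rests on {4:t}
piece 6:q — minimal
minimal pieces: {0:u, 2:t, 6:q}
ways to finish when only these pieces remain (= sum over removing one remaining piece with nothing left below it):
  1 left: {1}→1  {5}→1  {6}→1
  2 left: {0,1}→1  {1,5}→2  {1,6}→2  {4,5}→1  {5,6}→2
  3 left: {0,1,5}→3  {0,1,6}→3  {1,4,5}→3  {1,5,6}→6  {3,4,5}→1  {4,5,6}→3
  4 left: {0,1,4,5}→6  {0,1,5,6}→12  {1,3,4,5}→4  {1,4,5,6}→12  {2,3,4,5}→1  {3,4,5,6}→4
  5 left: {0,1,3,4,5}→10  {0,1,4,5,6}→30  {1,2,3,4,5}→5  {1,3,4,5,6}→20  {2,3,4,5,6}→5
  placing 0:u first → 30 extensions
  placing 2:t first → 60 extensions
  placing 6:q first → 15 extensions
total linear extensions = 105

105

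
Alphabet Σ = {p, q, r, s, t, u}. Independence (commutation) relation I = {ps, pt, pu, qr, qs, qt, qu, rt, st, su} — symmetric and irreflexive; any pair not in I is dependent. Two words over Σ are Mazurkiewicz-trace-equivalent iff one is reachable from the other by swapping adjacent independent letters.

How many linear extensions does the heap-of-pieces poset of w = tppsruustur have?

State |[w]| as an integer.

0(t) covers ∅
1(p) covers ∅
2(p) covers 1:p
3(s) covers ∅
4(r) covers 2:p, 3:s
5(u) covers 0:t, 4:r
6(u) covers 5:u
7(s) covers 4:r
8(t) covers 6:u
9(u) covers 8:t
10(r) covers 7:s, 9:u
floor of heap: 0:t, 1:p, 3:s
completions by unplaced set U, small U first (add the entries for U minus each lowest piece of U):
  |U|=1: {10}:1
  |U|=2: {7,10}:1  {9,10}:1
  |U|=3: {7,9,10}:2  {8,9,10}:1
  |U|=4: {6,8,9,10}:1  {7,8,9,10}:3
  |U|=5: {5,6,8,9,10}:1  {6,7,8,9,10}:4
  |U|=6: {0,5,6,8,9,10}:1  {5,6,7,8,9,10}:5
  |U|=7: {0,5,6,7,8,9,10}:6  {4,5,6,7,8,9,10}:5
  |U|=8: {0,4,5,6,7,8,9,10}:11  {2,4,5,6,7,8,9,10}:5  {3,4,5,6,7,8,9,10}:5
  |U|=9: {0,2,4,5,6,7,8,9,10}:16  {0,3,4,5,6,7,8,9,10}:16  {1,2,4,5,6,7,8,9,10}:5  {2,3,4,5,6,7,8,9,10}:10
  start at 0(t): 15
  start at 1(p): 42
  start at 3(s): 21
sum over floor = 78

78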